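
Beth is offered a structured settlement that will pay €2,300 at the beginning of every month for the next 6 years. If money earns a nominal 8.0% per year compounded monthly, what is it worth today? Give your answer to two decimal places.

i = 0.08/12 = 0.00666667 per month; n = 6·12 = 72.
Annuity factor a(72|0.00666667) × (1+i) = 57.414752; PV = 2300 × 57.414752 = 132,053.9303
(annuity-due: payments at period start, so ×(1+i).)

€132,053.93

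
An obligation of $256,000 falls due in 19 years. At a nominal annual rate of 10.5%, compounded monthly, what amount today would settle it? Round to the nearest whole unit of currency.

Periodic rate i = 0.105/12 = 0.00875; n = 19 × 12 = 228 periods.
Discount factor = (1+0.00875)^(−228) = 0.137199; PV = 256,000 × 0.137199 = 35,122.9579

$35,123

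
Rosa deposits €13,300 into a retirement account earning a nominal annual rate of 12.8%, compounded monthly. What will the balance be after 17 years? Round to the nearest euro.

i = 0.128/12 = 0.0106667 per month; n = 17·12 = 204.
FV = 13,300 × (1 + 0.0106667)^204 = 115,843.5500

€115,844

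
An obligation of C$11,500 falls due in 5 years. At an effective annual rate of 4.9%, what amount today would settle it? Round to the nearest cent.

Discount factor = (1+0.049)^(−5) = 0.787268; PV = 11,500 × 0.787268 = 9,053.5812

C$9,053.58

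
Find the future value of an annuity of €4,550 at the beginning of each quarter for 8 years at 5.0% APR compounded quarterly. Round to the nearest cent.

€179,900.50

i = 0.05/4 = 0.0125 per quarter; n = 8·4 = 32.
FV = 4550 × [(1+0.0125)^32 − 1] / 0.0125 × (1+i) = 4550 × 39.538571 = 179,900.4989
(Beginning-of-period payments → annuity-due factor ×(1+i).)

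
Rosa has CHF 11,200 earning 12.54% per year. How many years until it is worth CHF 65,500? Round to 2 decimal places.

14.95 years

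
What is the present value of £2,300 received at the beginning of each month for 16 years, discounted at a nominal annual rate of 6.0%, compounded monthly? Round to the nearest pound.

With 12 periods per year: i = 0.005, n = 192.
Annuity factor a(192|0.005) × (1+i) = 123.854215; PV = 2300 × 123.854215 = 284,864.6955
Payments are at the start of each period, so multiply by (1+i).

£284,865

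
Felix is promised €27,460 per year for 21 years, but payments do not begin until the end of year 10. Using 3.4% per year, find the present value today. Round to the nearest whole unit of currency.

€301,560

PV at t=9 (ordinary 21-year annuity): 27460 × a(21|0.034) = 27460 × 14.837395 = 407,434.8787
Discount back 9 years: 407,434.8787 × (1+0.034)^(−9) = 407,434.8787 × 0.740142 = 301,559.7367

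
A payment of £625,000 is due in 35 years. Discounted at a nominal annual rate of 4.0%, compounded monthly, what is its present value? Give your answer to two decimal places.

£154,482.34

i = 0.04/12 = 0.00333333 per month; n = 35·12 = 420.
PV = 625,000 / (1 + 0.00333333)^420 = 625,000 / 4.045770 = 154,482.3439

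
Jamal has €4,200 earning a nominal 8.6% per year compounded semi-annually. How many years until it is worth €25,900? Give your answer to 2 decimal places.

Periodic rate i = 0.086/2 = 0.043.
(1+i)^n = 25900/4200 = 6.16667, so n = ln 6.16667 / ln 1.043 = 43.2092 half-years
= 43.2092/2 years

21.60 years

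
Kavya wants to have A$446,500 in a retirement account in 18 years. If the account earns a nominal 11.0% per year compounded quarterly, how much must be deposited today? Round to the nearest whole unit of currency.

A$63,318

With 4 periods per year: i = 0.0275, n = 72.
PV = FV·(1+i)^(−n) = 446,500 × 0.141810 = 63,318.3609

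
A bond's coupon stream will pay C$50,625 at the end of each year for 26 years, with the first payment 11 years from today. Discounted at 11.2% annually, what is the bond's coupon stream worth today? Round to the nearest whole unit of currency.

C$146,456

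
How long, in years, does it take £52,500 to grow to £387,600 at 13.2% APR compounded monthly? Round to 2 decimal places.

Periodic rate i = 0.132/12 = 0.011.
n = ln(387600/52500) / ln(1+0.011) = ln(7.38286) / 0.010940 = 182.7396 months
= 182.7396/12 years

15.23 years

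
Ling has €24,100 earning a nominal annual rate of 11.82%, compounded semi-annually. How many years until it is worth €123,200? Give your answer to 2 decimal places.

Periodic rate i = 0.1182/2 = 0.0591.
n = ln(123200/24100) / ln(1+0.0591) = ln(5.11203) / 0.057419 = 28.4154 half-years
= 28.4154/2 years

14.21 years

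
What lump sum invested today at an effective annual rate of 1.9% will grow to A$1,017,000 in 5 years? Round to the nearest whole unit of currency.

A$925,657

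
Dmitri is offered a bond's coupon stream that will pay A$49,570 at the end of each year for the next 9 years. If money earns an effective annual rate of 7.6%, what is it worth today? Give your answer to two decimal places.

PV = 49570 × [1 − (1+0.076)^(−9)] / 0.076 = 49570 × 6.352145 = 314,875.8349

A$314,875.83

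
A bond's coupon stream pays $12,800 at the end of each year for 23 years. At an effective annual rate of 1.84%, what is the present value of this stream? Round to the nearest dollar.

$238,281

PV = 12800 × [1 − (1+0.0184)^(−23)] / 0.0184 = 12800 × 18.615672 = 238,280.6079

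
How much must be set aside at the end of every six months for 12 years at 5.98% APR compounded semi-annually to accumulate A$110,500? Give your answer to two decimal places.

A$3,213.76

i = 0.0598/2 = 0.0299 per half-year; n = 12·2 = 24.
FV-annuity factor = 34.383371; PMT = 110500 / 34.383371 = 3,213.7629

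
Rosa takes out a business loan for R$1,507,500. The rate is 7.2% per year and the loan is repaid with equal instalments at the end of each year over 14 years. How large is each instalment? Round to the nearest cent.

PMT = 1.5075e+06 / ( [1 − (1+0.072)^(−14)] / 0.072 ) = 1.5075e+06 / 8.641533 = 174,448.2114

R$174,448.21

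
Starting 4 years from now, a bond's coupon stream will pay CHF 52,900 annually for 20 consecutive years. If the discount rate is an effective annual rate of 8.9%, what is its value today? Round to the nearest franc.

PV at t=3 (ordinary 20-year annuity): 52900 × a(20|0.089) = 52900 × 9.193971 = 486,361.0531
PV₀ = 486,361.0531 / (1+0.089)^3 = 486,361.0531 / 1.291468 = 376,595.5214

CHF 376,596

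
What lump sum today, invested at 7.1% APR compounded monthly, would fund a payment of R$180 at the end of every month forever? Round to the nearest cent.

Periodic rate i = 0.071/12 = 0.00591667.
PV = PMT / i = 180 / 0.00591667 = 30,422.5352

R$30,422.54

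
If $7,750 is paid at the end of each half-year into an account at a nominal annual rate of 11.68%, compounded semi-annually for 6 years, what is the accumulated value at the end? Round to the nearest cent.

$129,527.21

i = 0.1168/2 = 0.0584 per half-year; n = 6·2 = 12.
FV = 7750 × [(1+0.0584)^12 − 1] / 0.0584 = 7750 × 16.713188 = 129,527.2103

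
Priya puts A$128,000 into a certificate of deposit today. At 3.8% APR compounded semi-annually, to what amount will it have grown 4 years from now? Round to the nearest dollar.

With 2 periods per year: i = 0.019, n = 8.
128,000 × (1+0.019)^8 = 128,000 × 1.162501 = 148,800.1749

A$148,800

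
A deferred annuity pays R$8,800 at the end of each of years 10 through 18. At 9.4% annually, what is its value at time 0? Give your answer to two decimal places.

Value one period before first payment (t=9): 8800 × [1 − (1+0.094)^(−9)] / 0.094 = 8800 × 5.898976 = 51,910.9846
PV₀ = 51,910.9846 / (1+0.094)^9 = 51,910.9846 / 2.244688 = 23,126.1516

R$23,126.15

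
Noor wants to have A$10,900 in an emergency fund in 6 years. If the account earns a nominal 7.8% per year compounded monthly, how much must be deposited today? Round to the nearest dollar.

i = 0.078/12 = 0.0065 per month; n = 6·12 = 72.
Discount factor = (1+0.0065)^(−72) = 0.627203; PV = 10,900 × 0.627203 = 6,836.5091

A$6,837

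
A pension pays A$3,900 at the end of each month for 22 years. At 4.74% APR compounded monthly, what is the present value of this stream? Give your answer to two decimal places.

i = 0.0474/12 = 0.00395 per month; n = 22·12 = 264.
PV = PMT · [1 − (1+i)^(−n)] / i = 3900 · 163.749077 = 638,621.3998

A$638,621.40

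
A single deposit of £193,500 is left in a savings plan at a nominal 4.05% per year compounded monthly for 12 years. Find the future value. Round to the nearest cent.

Periodic rate i = 0.0405/12 = 0.003375; n = 12 × 12 = 144 periods.
FV = 193,500 × (1 + 0.003375)^144 = 314,334.9786

£314,334.98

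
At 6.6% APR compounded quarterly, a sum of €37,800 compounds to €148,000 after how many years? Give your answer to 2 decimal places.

Periodic rate i = 0.066/4 = 0.0165.
(1+i)^n = 148000/37800 = 3.91534, so n = ln 3.91534 / ln 1.0165 = 83.4020 quarters
= 83.4020/4 years

20.85 years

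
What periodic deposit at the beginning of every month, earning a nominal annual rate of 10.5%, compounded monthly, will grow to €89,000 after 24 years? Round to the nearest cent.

With 12 periods per year: i = 0.00875, n = 288.
FV-annuity factor × (1+i) = 1301.934183; PMT = 89000 / 1301.934183 = 68.3598

€68.36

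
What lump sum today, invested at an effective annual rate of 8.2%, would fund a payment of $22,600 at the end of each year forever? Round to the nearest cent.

$275,609.76

PV = C/r = 22600/0.082 = 275,609.7561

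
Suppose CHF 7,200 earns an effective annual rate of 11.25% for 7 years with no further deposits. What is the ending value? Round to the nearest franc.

CHF 15,186

FV = 7,200 × (1 + 0.1125)^7 = 15,185.6237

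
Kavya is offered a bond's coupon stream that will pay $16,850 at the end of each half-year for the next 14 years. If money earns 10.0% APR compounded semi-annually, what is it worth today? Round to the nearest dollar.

With 2 periods per year: i = 0.05, n = 28.
Annuity factor a(28|0.05) = 14.898127; PV = 16850 × 14.898127 = 251,033.4443

$251,033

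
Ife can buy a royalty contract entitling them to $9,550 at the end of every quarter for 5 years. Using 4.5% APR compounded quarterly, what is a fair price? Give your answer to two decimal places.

With 4 periods per year: i = 0.01125, n = 20.
PV = PMT · [1 − (1+i)^(−n)] / i = 9550 · 17.820448 = 170,185.2827

$170,185.28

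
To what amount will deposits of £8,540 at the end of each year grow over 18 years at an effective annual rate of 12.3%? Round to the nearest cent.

£490,827.50

FV = 8540 × [(1+0.123)^18 − 1] / 0.123 = 8540 × 57.473946 = 490,827.4996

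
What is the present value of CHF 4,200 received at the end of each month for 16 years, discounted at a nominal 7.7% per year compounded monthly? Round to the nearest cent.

CHF 462,855.96

i = 0.077/12 = 0.00641667 per month; n = 16·12 = 192.
PV = PMT · [1 − (1+i)^(−n)] / i = 4200 · 110.203799 = 462,855.9554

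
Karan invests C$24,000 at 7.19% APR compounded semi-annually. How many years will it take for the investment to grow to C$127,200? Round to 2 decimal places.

Periodic rate i = 0.0719/2 = 0.03595.
n = ln(127200/24000) / ln(1+0.03595) = ln(5.30000) / 0.035319 = 47.2186 half-years
= 47.2186/2 years

23.61 years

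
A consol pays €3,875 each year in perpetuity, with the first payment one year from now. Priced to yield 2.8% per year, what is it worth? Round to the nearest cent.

€138,392.86

PV = C/r = 3875/0.028 = 138,392.8571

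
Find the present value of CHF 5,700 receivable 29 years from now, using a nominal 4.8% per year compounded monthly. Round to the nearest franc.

Periodic rate i = 0.048/12 = 0.004; n = 29 × 12 = 348 periods.
PV = FV·(1+i)^(−n) = 5,700 × 0.249269 = 1,420.8322

CHF 1,421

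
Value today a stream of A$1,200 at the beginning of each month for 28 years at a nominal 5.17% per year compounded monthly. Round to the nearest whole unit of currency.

With 12 periods per year: i = 0.00430833, n = 336.
PV = 1200 × [1 − (1+0.00430833)^(−336)] / 0.00430833 × (1+i) = 1200 × 178.125943 = 213,751.1313
Payments are at the start of each period, so multiply by (1+i).

A$213,751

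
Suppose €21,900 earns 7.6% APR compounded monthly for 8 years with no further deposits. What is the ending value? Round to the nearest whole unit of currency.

Periodic rate i = 0.076/12 = 0.00633333; n = 8 × 12 = 96 periods.
FV = PV·(1+i)^n = 21,900 × 1.833236 = 40,147.8703

€40,148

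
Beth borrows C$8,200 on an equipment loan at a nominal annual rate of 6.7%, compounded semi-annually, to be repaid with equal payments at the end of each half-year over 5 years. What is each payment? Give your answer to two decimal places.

C$978.54

i = 0.067/2 = 0.0335 per half-year; n = 5·2 = 10.
PMT = 8200 / ( [1 − (1+0.0335)^(−10)] / 0.0335 ) = 8200 / 8.379840 = 978.5390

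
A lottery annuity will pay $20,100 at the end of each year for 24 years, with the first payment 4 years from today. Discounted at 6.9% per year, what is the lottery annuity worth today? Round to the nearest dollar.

PV at t=3 (ordinary 24-year annuity): 20100 × a(24|0.069) = 20100 × 11.570715 = 232,571.3672
Discount back 3 years: 232,571.3672 × (1+0.069)^(−3) = 232,571.3672 × 0.818591 = 190,380.7925

$190,381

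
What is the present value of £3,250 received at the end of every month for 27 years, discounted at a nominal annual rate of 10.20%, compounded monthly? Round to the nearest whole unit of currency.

With 12 periods per year: i = 0.0085, n = 324.
PV = 3250 × [1 − (1+0.0085)^(−324)] / 0.0085 = 3250 × 110.068465 = 357,722.5103

£357,723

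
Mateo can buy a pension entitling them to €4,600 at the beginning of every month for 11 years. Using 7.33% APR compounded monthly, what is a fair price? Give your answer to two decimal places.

€418,534.00

With 12 periods per year: i = 0.00610833, n = 132.
PV = PMT · [1 − (1+i)^(−n)] / i × (1+i) = 4600 · 90.985652 = 418,533.9970
(Beginning-of-period payments → annuity-due factor ×(1+i).)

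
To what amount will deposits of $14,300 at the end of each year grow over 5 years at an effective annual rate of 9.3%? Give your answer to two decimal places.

$86,094.39

FV = 14300 × [(1+0.093)^5 − 1] / 0.093 = 14300 × 6.020587 = 86,094.3882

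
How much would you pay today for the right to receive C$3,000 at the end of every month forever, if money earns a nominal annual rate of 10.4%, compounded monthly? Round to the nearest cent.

C$346,153.85

Periodic rate i = 0.104/12 = 0.00866667.
PV = PMT / i = 3000 / 0.00866667 = 346,153.8462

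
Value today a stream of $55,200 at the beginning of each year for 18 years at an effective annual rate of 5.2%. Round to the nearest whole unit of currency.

$668,336

PV = PMT · [1 − (1+i)^(−n)] / i × (1+i) = 55200 · 12.107533 = 668,335.8253
Payments are at the start of each period, so multiply by (1+i).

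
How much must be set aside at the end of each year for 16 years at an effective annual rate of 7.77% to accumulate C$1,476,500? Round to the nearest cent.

FV-annuity factor = 29.743281; PMT = 1.4765e+06 / 29.743281 = 49,641.4633

C$49,641.46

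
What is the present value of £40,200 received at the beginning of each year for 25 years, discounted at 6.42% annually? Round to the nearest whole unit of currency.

£525,720

Annuity factor a(25|0.0642) × (1+i) = 13.077623; PV = 40200 × 13.077623 = 525,720.4335
(Beginning-of-period payments → annuity-due factor ×(1+i).)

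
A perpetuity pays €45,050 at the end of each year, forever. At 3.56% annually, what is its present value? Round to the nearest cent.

PV = PMT / i = 45050 / 0.0356 = 1,265,449.4382

€1,265,449.44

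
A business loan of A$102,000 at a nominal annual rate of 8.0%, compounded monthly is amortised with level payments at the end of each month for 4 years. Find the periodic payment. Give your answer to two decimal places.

With 12 periods per year: i = 0.00666667, n = 48.
PMT = 102000 / ( [1 − (1+0.00666667)^(−48)] / 0.00666667 ) = 102000 / 40.961913 = 2,490.1181

A$2,490.12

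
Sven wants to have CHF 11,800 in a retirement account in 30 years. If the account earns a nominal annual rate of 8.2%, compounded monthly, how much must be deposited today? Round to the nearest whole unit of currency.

With 12 periods per year: i = 0.00683333, n = 360.
PV = FV·(1+i)^(−n) = 11,800 × 0.086153 = 1,016.6028

CHF 1,017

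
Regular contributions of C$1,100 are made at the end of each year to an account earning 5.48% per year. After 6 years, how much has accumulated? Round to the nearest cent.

Accumulation factor s(6|0.0548) = 6.884584; FV = 1100 × 6.884584 = 7,573.0423

C$7,573.04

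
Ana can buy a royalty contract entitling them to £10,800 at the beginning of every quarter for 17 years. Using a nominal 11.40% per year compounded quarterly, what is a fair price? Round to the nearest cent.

£332,085.19

Periodic rate i = 0.114/4 = 0.0285; n = 17 × 4 = 68 periods.
PV = 10800 × [1 − (1+0.0285)^(−68)] / 0.0285 × (1+i) = 10800 × 30.748629 = 332,085.1879
Payments are at the start of each period, so multiply by (1+i).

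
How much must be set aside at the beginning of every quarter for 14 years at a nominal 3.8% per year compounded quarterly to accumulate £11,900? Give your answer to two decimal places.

i = 0.038/4 = 0.0095 per quarter; n = 14·4 = 56.
PMT = 11900 / ( [(1+0.0095)^56 − 1] / 0.0095 × (1+i) ) = 11900 / 74.178505 = 160.4238

£160.42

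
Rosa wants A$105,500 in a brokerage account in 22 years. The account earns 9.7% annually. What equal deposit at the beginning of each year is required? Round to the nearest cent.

FV-annuity factor × (1+i) = 75.383057; PMT = 105500 / 75.383057 = 1,399.5187

A$1,399.52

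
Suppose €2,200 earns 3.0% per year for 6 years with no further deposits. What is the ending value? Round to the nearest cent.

€2,626.92

2,200 × (1+0.03)^6 = 2,200 × 1.194052 = 2,626.9151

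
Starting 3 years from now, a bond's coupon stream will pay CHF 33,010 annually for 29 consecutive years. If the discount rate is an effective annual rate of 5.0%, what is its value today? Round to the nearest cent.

Value one period before first payment (t=2): 33010 × [1 − (1+0.05)^(−29)] / 0.05 = 33010 × 15.141074 = 499,806.8388
Discount back 2 years: 499,806.8388 × (1+0.05)^(−2) = 499,806.8388 × 0.907029 = 453,339.5363

CHF 453,339.54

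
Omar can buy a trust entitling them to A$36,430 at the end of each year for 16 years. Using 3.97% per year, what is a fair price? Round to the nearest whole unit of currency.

A$425,434

PV = 36430 × [1 − (1+0.0397)^(−16)] / 0.0397 = 36430 × 11.678125 = 425,434.1100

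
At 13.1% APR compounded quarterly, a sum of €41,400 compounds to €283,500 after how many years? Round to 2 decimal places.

14.93 years

Periodic rate i = 0.131/4 = 0.03275.
n = ln(283500/41400) / ln(1+0.03275) = ln(6.84783) / 0.032225 = 59.7028 quarters
= 59.7028/4 years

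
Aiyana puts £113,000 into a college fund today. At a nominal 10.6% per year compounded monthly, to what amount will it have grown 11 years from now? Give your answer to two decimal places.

£360,779.91

With 12 periods per year: i = 0.00883333, n = 132.
FV = PV·(1+i)^n = 113,000 × 3.192743 = 360,779.9128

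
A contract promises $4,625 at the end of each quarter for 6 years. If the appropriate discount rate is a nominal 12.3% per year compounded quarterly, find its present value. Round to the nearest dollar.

i = 0.123/4 = 0.03075 per quarter; n = 6·4 = 24.
PV = PMT · [1 − (1+i)^(−n)] / i = 4625 · 16.799525 = 77,697.8051

$77,698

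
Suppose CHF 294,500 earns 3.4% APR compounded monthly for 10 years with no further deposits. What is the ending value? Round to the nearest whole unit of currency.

With 12 periods per year: i = 0.00283333, n = 120.
294,500 × (1+0.00283333)^120 = 294,500 × 1.404272 = 413,558.1959

CHF 413,558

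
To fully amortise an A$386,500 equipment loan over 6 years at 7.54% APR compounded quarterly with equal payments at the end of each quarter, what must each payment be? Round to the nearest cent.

With 4 periods per year: i = 0.01885, n = 24.
PMT = 386500 / ( [1 − (1+0.01885)^(−24)] / 0.01885 ) = 386500 / 19.162654 = 20,169.4395

A$20,169.44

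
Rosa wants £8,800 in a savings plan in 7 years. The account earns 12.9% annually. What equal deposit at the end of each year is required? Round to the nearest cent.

£848.39

PMT = 8800 / ( [(1+0.129)^7 − 1] / 0.129 ) = 8800 / 10.372639 = 848.3858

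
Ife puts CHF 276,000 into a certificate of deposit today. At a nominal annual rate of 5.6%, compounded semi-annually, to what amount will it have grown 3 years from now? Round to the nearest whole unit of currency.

i = 0.056/2 = 0.028 per half-year; n = 3·2 = 6.
FV = 276,000 × (1 + 0.028)^6 = 325,737.5083

CHF 325,738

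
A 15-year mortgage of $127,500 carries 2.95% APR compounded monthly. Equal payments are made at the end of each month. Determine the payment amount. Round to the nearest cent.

i = 0.0295/12 = 0.00245833 per month; n = 15·12 = 180.
Annuity-PV factor = 145.310935; PMT = 127500 / 145.310935 = 877.4288

$877.43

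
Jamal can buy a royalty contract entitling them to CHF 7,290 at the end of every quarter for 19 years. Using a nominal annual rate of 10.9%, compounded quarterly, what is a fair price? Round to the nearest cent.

i = 0.109/4 = 0.02725 per quarter; n = 19·4 = 76.
PV = PMT · [1 − (1+i)^(−n)] / i = 7290 · 31.941201 = 232,851.3563

CHF 232,851.36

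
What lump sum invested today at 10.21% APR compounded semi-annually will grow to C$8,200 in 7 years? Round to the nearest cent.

C$4,084.01

i = 0.1021/2 = 0.05105 per half-year; n = 7·2 = 14.
PV = FV·(1+i)^(−n) = 8,200 × 0.498050 = 4,084.0080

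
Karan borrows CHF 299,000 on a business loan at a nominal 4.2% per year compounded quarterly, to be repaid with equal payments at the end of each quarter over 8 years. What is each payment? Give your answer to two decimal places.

CHF 11,049.75

Periodic rate i = 0.042/4 = 0.0105; n = 8 × 4 = 32 periods.
PMT = 299000 / ( [1 − (1+0.0105)^(−32)] / 0.0105 ) = 299000 / 27.059424 = 11,049.7546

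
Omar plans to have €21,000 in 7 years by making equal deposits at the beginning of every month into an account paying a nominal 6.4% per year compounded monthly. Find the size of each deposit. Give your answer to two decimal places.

€197.77

Periodic rate i = 0.064/12 = 0.00533333; n = 7 × 12 = 84 periods.
PMT = 21000 / ( [(1+0.00533333)^84 − 1] / 0.00533333 × (1+i) ) = 21000 / 106.185171 = 197.7677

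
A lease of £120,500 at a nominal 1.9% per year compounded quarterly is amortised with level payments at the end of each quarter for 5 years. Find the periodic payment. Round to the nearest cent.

£6,330.01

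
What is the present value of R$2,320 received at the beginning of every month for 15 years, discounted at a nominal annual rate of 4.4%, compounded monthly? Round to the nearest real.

Periodic rate i = 0.044/12 = 0.00366667; n = 15 × 12 = 180 periods.
PV = PMT · [1 − (1+i)^(−n)] / i × (1+i) = 2320 · 132.080094 = 306,425.8190
(annuity-due: payments at period start, so ×(1+i).)

R$306,426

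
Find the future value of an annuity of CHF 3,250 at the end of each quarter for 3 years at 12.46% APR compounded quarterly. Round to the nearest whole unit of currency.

CHF 46,427

Periodic rate i = 0.1246/4 = 0.03115; n = 3 × 4 = 12 periods.
FV = PMT · [(1+i)^n − 1] / i = 3250 · 14.285106 = 46,426.5949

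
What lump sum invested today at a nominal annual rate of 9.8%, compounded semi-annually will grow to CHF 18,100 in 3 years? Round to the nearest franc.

CHF 13,584

Periodic rate i = 0.098/2 = 0.049; n = 3 × 2 = 6 periods.
PV = 18,100 / (1 + 0.049)^6 = 18,100 / 1.332456 = 13,583.9366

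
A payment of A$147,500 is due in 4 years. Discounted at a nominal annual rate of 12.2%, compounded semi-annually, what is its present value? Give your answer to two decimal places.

With 2 periods per year: i = 0.061, n = 8.
Discount factor = (1+0.061)^(−8) = 0.622697; PV = 147,500 × 0.622697 = 91,847.8404

A$91,847.84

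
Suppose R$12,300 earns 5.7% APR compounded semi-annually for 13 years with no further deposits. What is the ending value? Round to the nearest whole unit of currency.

R$25,540

Periodic rate i = 0.057/2 = 0.0285; n = 13 × 2 = 26 periods.
FV = PV·(1+i)^n = 12,300 × 2.076403 = 25,539.7598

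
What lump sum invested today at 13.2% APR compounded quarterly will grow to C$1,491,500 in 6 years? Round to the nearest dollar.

With 4 periods per year: i = 0.033, n = 24.
PV = 1,491,500 / (1 + 0.033)^24 = 1,491,500 / 2.179755 = 684,251.1583

C$684,251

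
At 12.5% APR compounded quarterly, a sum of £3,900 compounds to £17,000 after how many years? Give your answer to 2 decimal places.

11.96 years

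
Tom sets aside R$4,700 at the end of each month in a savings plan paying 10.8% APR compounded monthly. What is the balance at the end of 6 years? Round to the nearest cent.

Periodic rate i = 0.108/12 = 0.009; n = 6 × 12 = 72 periods.
Accumulation factor s(72|0.009) = 100.686696; FV = 4700 × 100.686696 = 473,227.4721

R$473,227.47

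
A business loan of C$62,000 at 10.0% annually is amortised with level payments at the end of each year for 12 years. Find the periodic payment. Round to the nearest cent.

Annuity-PV factor = 6.813692; PMT = 62000 / 6.813692 = 9,099.3255

C$9,099.33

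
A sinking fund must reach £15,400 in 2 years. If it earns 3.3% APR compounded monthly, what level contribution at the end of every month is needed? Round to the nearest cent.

Periodic rate i = 0.033/12 = 0.00275; n = 2 × 12 = 24 periods.
PMT = 15400 / ( [(1+0.00275)^24 − 1] / 0.00275 ) = 15400 / 24.774530 = 621.6061

£621.61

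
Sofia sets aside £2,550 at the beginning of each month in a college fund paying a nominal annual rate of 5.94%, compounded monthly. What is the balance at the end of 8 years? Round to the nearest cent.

£313,960.89

i = 0.0594/12 = 0.00495 per month; n = 8·12 = 96.
Accumulation factor s(96|0.00495) × (1+i) = 123.121918; FV = 2550 × 123.121918 = 313,960.8917
Payments are at the start of each period, so multiply by (1+i).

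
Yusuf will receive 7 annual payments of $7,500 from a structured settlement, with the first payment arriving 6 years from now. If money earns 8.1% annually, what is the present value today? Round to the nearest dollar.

$26,362

PV at t=5 (ordinary 7-year annuity): 7500 × a(7|0.081) = 7500 × 5.188611 = 38,914.5851
Discount back 5 years: 38,914.5851 × (1+0.081)^(−5) = 38,914.5851 × 0.677441 = 26,362.3386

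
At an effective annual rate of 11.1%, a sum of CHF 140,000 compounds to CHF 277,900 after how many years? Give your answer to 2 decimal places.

(1+i)^n = 277900/140000 = 1.98500, so n = ln 1.98500 / ln 1.111 = 6.5135 years

6.51 years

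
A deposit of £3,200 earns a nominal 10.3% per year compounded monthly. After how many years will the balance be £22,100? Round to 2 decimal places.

18.84 years

Periodic rate i = 0.103/12 = 0.00858333.
(1+i)^n = 22100/3200 = 6.90625, so n = ln 6.90625 / ln 1.00858 = 226.1019 months
= 226.1019/12 years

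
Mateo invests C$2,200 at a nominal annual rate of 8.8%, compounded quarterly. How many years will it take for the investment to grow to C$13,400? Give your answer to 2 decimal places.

20.76 years

Periodic rate i = 0.088/4 = 0.022.
n = ln(13400/2200) / ln(1+0.022) = ln(6.09091) / 0.021761 = 83.0273 quarters
= 83.0273/4 years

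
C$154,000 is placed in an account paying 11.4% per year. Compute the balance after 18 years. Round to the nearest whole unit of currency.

C$1,075,113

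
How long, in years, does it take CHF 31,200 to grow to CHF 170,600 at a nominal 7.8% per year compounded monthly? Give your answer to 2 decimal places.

Periodic rate i = 0.078/12 = 0.0065.
(1+i)^n = 170600/31200 = 5.46795, so n = ln 5.46795 / ln 1.0065 = 262.2183 months
= 262.2183/12 years

21.85 years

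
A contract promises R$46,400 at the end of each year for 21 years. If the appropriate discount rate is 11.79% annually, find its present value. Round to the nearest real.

R$355,662

PV = 46400 × [1 − (1+0.1179)^(−21)] / 0.1179 = 46400 × 7.665136 = 355,662.3332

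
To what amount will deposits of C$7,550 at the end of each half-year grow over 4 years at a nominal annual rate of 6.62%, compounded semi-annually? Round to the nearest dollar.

i = 0.0662/2 = 0.0331 per half-year; n = 4·2 = 8.
Accumulation factor s(8|0.0331) = 8.990761; FV = 7550 × 8.990761 = 67,880.2458

C$67,880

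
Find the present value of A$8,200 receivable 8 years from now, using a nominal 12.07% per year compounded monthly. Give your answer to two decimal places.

Periodic rate i = 0.1207/12 = 0.0100583; n = 8 × 12 = 96 periods.
Discount factor = (1+0.0100583)^(−96) = 0.382596; PV = 8,200 × 0.382596 = 3,137.2857

A$3,137.29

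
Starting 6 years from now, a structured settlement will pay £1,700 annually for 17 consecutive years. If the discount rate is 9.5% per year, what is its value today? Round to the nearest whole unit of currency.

PV at t=5 (ordinary 17-year annuity): 1700 × a(17|0.095) = 1700 × 8.276037 = 14,069.2625
PV₀ = 14,069.2625 / (1+0.095)^5 = 14,069.2625 / 1.574239 = 8,937.1848

£8,937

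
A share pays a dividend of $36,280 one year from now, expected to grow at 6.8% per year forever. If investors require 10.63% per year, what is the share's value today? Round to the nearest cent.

PV = PMT / (i − g) = 36280 / (0.1063 − 0.068) = 36280 / 0.038300 = 947,258.4856

$947,258.49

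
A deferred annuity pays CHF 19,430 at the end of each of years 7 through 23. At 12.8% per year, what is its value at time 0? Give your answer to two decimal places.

CHF 64,180.54

PV at t=6 (ordinary 17-year annuity): 19430 × a(17|0.128) = 19430 × 6.804326 = 132,208.0613
PV₀ = 132,208.0613 / (1+0.128)^6 = 132,208.0613 / 2.059940 = 64,180.5358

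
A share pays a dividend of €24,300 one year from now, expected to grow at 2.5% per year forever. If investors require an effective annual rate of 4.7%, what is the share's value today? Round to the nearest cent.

€1,104,545.45

PV = D₁/(r − g) = 24300/(0.047 − 0.025) = 1,104,545.4545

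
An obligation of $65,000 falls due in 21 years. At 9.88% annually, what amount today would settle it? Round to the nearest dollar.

$8,987

PV = 65,000 / (1 + 0.0988)^21 = 65,000 / 7.232554 = 8,987.1438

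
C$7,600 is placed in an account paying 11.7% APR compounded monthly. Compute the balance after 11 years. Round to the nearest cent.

C$27,355.42

With 12 periods per year: i = 0.00975, n = 132.
7,600 × (1+0.00975)^132 = 7,600 × 3.599397 = 27,355.4180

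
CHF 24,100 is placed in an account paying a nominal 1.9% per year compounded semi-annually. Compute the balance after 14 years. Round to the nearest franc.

CHF 31,405

Periodic rate i = 0.019/2 = 0.0095; n = 14 × 2 = 28 periods.
FV = 24,100 × (1 + 0.0095)^28 = 31,404.6599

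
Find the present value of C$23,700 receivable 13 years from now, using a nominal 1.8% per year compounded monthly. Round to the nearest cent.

C$18,758.56

Periodic rate i = 0.018/12 = 0.0015; n = 13 × 12 = 156 periods.
Discount factor = (1+0.0015)^(−156) = 0.791501; PV = 23,700 × 0.791501 = 18,758.5636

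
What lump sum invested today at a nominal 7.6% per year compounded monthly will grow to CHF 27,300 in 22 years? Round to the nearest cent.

i = 0.076/12 = 0.00633333 per month; n = 22·12 = 264.
Discount factor = (1+0.00633333)^(−264) = 0.188864; PV = 27,300 × 0.188864 = 5,155.9899

CHF 5,155.99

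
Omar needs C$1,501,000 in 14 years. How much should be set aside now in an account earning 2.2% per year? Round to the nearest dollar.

C$1,106,797

PV = FV·(1+i)^(−n) = 1,501,000 × 0.737373 = 1,106,797.4530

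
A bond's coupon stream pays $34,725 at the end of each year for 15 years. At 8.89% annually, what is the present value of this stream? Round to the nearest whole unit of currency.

$281,734

PV = 34725 × [1 − (1+0.0889)^(−15)] / 0.0889 = 34725 × 8.113300 = 281,734.3398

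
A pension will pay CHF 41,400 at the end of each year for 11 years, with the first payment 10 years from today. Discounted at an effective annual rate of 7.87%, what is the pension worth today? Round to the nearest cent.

CHF 150,408.76

PV at t=9 (ordinary 11-year annuity): 41400 × a(11|0.0787) = 41400 × 7.184208 = 297,426.2199
Discount back 9 years: 297,426.2199 × (1+0.0787)^(−9) = 297,426.2199 × 0.505701 = 150,408.7642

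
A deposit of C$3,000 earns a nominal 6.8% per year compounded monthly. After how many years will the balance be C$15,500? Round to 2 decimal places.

Periodic rate i = 0.068/12 = 0.00566667.
(1+i)^n = 15500/3000 = 5.16667, so n = ln 5.16667 / ln 1.00567 = 290.6252 months
= 290.6252/12 years

24.22 years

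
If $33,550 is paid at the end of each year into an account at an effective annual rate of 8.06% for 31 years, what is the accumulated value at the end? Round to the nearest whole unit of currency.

Accumulation factor s(31|0.0806) = 124.769268; FV = 33550 × 124.769268 = 4,186,008.9323

$4,186,009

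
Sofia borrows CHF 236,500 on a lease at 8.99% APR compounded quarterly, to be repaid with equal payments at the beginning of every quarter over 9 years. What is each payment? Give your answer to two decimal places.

CHF 9,439.21

Periodic rate i = 0.0899/4 = 0.022475; n = 9 × 4 = 36 periods.
Annuity-PV factor × (1+i) = 25.055060; PMT = 236500 / 25.055060 = 9,439.2111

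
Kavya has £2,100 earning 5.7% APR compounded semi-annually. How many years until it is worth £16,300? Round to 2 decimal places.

Periodic rate i = 0.057/2 = 0.0285.
n = ln(16300/2100) / ln(1+0.0285) = ln(7.76190) / 0.028101 = 72.9225 half-years
= 72.9225/2 years

36.46 years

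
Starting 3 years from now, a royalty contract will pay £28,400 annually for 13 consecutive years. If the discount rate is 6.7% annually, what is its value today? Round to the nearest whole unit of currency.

£212,076

Value one period before first payment (t=2): 28400 × [1 − (1+0.067)^(−13)] / 0.067 = 28400 × 8.501636 = 241,446.4692
Discount back 2 years: 241,446.4692 × (1+0.067)^(−2) = 241,446.4692 × 0.878357 = 212,076.2424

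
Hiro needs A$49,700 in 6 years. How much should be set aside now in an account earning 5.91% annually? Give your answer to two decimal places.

A$35,215.56

Discount factor = (1+0.0591)^(−6) = 0.708563; PV = 49,700 × 0.708563 = 35,215.5585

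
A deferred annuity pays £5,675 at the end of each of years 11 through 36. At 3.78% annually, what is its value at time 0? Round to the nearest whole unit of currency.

£64,114

Value one period before first payment (t=10): 5675 × [1 − (1+0.0378)^(−26)] / 0.0378 = 5675 × 16.372883 = 92,916.1107
Discount back 10 years: 92,916.1107 × (1+0.0378)^(−10) = 92,916.1107 × 0.690023 = 64,114.2194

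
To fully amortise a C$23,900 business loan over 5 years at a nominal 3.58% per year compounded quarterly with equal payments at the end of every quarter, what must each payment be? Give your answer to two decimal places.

C$1,310.47

With 4 periods per year: i = 0.00895, n = 20.
Annuity-PV factor = 18.237772; PMT = 23900 / 18.237772 = 1,310.4671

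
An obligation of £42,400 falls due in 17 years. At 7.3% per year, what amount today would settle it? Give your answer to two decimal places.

£12,798.84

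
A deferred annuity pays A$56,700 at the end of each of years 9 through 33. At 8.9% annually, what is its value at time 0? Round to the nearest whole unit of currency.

Value one period before first payment (t=8): 56700 × [1 − (1+0.089)^(−25)] / 0.089 = 56700 × 9.902701 = 561,483.1318
PV₀ = 561,483.1318 / (1+0.089)^8 = 561,483.1318 / 1.977985 = 283,866.1944

A$283,866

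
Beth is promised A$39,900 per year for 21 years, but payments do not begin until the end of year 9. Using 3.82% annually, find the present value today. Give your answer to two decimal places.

A$421,682.05

PV at t=8 (ordinary 21-year annuity): 39900 × a(21|0.0382) = 39900 × 14.264627 = 569,158.6168
Discount back 8 years: 569,158.6168 × (1+0.0382)^(−8) = 569,158.6168 × 0.740887 = 421,682.0542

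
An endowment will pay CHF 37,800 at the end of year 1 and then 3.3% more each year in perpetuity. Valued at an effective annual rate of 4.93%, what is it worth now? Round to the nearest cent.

PV = PMT / (i − g) = 37800 / (0.0493 − 0.033) = 37800 / 0.016300 = 2,319,018.4049

CHF 2,319,018.40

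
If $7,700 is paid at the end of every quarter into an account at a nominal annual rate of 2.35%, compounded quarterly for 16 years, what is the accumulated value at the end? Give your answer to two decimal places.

$596,138.12

Periodic rate i = 0.0235/4 = 0.005875; n = 16 × 4 = 64 periods.
FV = PMT · [(1+i)^n − 1] / i = 7700 · 77.420535 = 596,138.1180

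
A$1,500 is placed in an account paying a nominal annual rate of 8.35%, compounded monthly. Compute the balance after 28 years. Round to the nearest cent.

A$15,415.42

i = 0.0835/12 = 0.00695833 per month; n = 28·12 = 336.
FV = PV·(1+i)^n = 1,500 × 10.276947 = 15,415.4207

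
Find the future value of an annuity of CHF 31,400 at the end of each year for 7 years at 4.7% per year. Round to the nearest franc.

CHF 253,337

FV = PMT · [(1+i)^n − 1] / i = 31400 · 8.068053 = 253,336.8609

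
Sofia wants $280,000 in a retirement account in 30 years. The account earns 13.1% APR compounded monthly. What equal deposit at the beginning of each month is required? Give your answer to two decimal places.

$61.92

With 12 periods per year: i = 0.0109167, n = 360.
PMT = 280000 / ( [(1+0.0109167)^360 − 1] / 0.0109167 × (1+i) ) = 280000 / 4522.205746 = 61.9167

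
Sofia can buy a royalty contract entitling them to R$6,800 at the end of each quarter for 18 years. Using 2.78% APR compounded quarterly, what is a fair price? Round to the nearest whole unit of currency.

R$384,187

With 4 periods per year: i = 0.00695, n = 72.
PV = PMT · [1 − (1+i)^(−n)] / i = 6800 · 56.498070 = 384,186.8760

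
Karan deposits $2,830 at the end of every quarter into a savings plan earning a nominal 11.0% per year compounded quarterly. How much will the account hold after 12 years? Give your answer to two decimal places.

$275,517.47

Periodic rate i = 0.11/4 = 0.0275; n = 12 × 4 = 48 periods.
FV = PMT · [(1+i)^n − 1] / i = 2830 · 97.355996 = 275,517.4674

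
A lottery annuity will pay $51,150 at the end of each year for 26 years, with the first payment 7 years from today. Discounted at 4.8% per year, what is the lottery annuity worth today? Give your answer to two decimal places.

PV at t=6 (ordinary 26-year annuity): 51150 × a(26|0.048) = 51150 × 14.676386 = 750,697.1619
PV₀ = 750,697.1619 / (1+0.048)^6 = 750,697.1619 / 1.324853 = 566,626.7562

$566,626.76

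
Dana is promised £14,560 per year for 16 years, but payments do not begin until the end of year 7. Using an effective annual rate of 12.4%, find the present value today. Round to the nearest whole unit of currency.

£49,258

Value one period before first payment (t=6): 14560 × [1 − (1+0.124)^(−16)] / 0.124 = 14560 × 6.821956 = 99,327.6826
PV₀ = 99,327.6826 / (1+0.124)^6 = 99,327.6826 / 2.016498 = 49,257.5079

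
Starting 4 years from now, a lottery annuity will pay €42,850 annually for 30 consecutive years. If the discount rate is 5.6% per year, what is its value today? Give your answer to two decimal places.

€523,064.61

Value one period before first payment (t=3): 42850 × [1 − (1+0.056)^(−30)] / 0.056 = 42850 × 14.374616 = 615,952.3119
PV₀ = 615,952.3119 / (1+0.056)^3 = 615,952.3119 / 1.177584 = 523,064.6075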